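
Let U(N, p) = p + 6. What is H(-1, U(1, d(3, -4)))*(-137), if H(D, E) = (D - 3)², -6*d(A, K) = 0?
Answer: -2192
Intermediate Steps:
d(A, K) = 0 (d(A, K) = -⅙*0 = 0)
U(N, p) = 6 + p
H(D, E) = (-3 + D)²
H(-1, U(1, d(3, -4)))*(-137) = (-3 - 1)²*(-137) = (-4)²*(-137) = 16*(-137) = -2192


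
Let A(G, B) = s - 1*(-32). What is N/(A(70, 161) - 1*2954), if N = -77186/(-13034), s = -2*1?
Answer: -38593/19055708 ≈ -0.0020253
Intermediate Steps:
s = -2
N = 38593/6517 (N = -77186*(-1/13034) = 38593/6517 ≈ 5.9219)
A(G, B) = 30 (A(G, B) = -2 - 1*(-32) = -2 + 32 = 30)
N/(A(70, 161) - 1*2954) = 38593/(6517*(30 - 1*2954)) = 38593/(6517*(30 - 2954)) = (38593/6517)/(-2924) = (38593/6517)*(-1/2924) = -38593/19055708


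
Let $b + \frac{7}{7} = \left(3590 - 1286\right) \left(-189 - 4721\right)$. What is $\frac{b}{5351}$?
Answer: $- \frac{11312641}{5351} \approx -2114.1$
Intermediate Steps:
$b = -11312641$ ($b = -1 + \left(3590 - 1286\right) \left(-189 - 4721\right) = -1 + 2304 \left(-4910\right) = -1 - 11312640 = -11312641$)
$\frac{b}{5351} = - \frac{11312641}{5351}$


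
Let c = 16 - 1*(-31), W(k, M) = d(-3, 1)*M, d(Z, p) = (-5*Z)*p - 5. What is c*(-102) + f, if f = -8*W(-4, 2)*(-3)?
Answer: -4314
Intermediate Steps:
d(Z, p) = -5 - 5*Z*p (d(Z, p) = -5*Z*p - 5 = -5 - 5*Z*p)
W(k, M) = 10*M (W(k, M) = (-5 - 5*(-3)*1)*M = (-5 + 15)*M = 10*M)
c = 47 (c = 16 + 31 = 47)
f = 480 (f = -8*10*2*(-3) = -160*(-3) = -8*(-60) = 480)
c*(-102) + f = 47*(-102) + 480 = -4794 + 480 = -4314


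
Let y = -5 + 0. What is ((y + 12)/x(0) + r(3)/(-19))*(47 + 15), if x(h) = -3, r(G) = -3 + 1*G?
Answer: -434/3 ≈ -144.67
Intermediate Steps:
r(G) = -3 + G
y = -5
((y + 12)/x(0) + r(3)/(-19))*(47 + 15) = ((-5 + 12)/(-3) + (-3 + 3)/(-19))*(47 + 15) = (7*(-1/3) + 0*(-1/19))*62 = (-7/3 + 0)*62 = -7/3*62 = -434/3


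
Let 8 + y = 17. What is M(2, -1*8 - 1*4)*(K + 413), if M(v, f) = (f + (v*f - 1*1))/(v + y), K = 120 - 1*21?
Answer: -18944/11 ≈ -1722.2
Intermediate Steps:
y = 9 (y = -8 + 17 = 9)
K = 99 (K = 120 - 21 = 99)
M(v, f) = (-1 + f + f*v)/(9 + v) (M(v, f) = (f + (v*f - 1*1))/(v + 9) = (f + (f*v - 1))/(9 + v) = (f + (-1 + f*v))/(9 + v) = (-1 + f + f*v)/(9 + v))
M(2, -1*8 - 1*4)*(K + 413) = ((-1 + (-1*8 - 1*4) + (-1*8 - 1*4)*2)/(9 + 2))*(99 + 413) = ((-1 + (-8 - 4) + (-8 - 4)*2)/11)*512 = ((-1 - 12 - 12*2)/11)*512 = ((-1 - 12 - 24)/11)*512 = ((1/11)*(-37))*512 = -37/11*512 = -18944/11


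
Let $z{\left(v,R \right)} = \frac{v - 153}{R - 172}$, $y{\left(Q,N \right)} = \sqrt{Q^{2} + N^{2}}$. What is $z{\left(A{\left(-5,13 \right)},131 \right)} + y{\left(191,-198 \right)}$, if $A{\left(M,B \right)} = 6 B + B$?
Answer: $\frac{62}{41} + \sqrt{75685} \approx 276.62$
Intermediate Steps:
$A{\left(M,B \right)} = 7 B$
$y{\left(Q,N \right)} = \sqrt{N^{2} + Q^{2}}$
$z{\left(v,R \right)} = \frac{-153 + v}{-172 + R}$
$z{\left(A{\left(-5,13 \right)},131 \right)} + y{\left(191,-198 \right)} = \frac{-153 + 7 \cdot 13}{-172 + 131} + \sqrt{\left(-198\right)^{2} + 191^{2}} = \frac{-153 + 91}{-41} + \sqrt{39204 + 36481} = \left(- \frac{1}{41}\right) \left(-62\right) + \sqrt{75685} = \frac{62}{41} + \sqrt{75685}$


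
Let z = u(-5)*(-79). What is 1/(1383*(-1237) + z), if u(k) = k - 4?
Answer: -1/1710060 ≈ -5.8478e-7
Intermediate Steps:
u(k) = -4 + k
z = 711 (z = (-4 - 5)*(-79) = -9*(-79) = 711)
1/(1383*(-1237) + z) = 1/(1383*(-1237) + 711) = 1/(-1710771 + 711) = 1/(-1710060) = -1/1710060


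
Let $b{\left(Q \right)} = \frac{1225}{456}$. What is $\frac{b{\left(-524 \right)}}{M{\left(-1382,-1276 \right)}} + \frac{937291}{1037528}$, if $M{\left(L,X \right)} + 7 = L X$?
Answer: $\frac{1884243492539}{2085747207276} \approx 0.90339$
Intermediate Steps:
$M{\left(L,X \right)} = -7 + L X$
$b{\left(Q \right)} = \frac{1225}{456}$ ($b{\left(Q \right)} = 1225 \cdot \frac{1}{456} = \frac{1225}{456}$)
$\frac{b{\left(-524 \right)}}{M{\left(-1382,-1276 \right)}} + \frac{937291}{1037528} = \frac{1225}{456 \left(-7 - -1763432\right)} + \frac{937291}{1037528} = \frac{1225}{456 \left(-7 + 1763432\right)} + 937291 \cdot \frac{1}{1037528} = \frac{1225}{456 \cdot 1763425} + \frac{937291}{1037528} = \frac{1225}{456} \cdot \frac{1}{1763425} + \frac{937291}{1037528} = \frac{49}{32164872} + \frac{937291}{1037528} = \frac{1884243492539}{2085747207276}$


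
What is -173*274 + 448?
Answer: -46954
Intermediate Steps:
-173*274 + 448 = -47402 + 448 = -46954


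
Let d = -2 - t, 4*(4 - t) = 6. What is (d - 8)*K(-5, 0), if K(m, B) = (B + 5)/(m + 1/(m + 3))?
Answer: 125/11 ≈ 11.364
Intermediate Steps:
t = 5/2 (t = 4 - 1/4*6 = 4 - 3/2 = 5/2 ≈ 2.5000)
K(m, B) = (5 + B)/(m + 1/(3 + m))
d = -9/2 (d = -2 - 1*5/2 = -2 - 5/2 = -9/2 ≈ -4.5000)
(d - 8)*K(-5, 0) = (-9/2 - 8)*((15 + 3*0 + 5*(-5) + 0*(-5))/(1 + (-5)**2 + 3*(-5))) = -25*(15 + 0 - 25 + 0)/(2*(1 + 25 - 15)) = -25*(-10)/(2*11) = -25*(-10)/22 = -25/2*(-10/11) = 125/11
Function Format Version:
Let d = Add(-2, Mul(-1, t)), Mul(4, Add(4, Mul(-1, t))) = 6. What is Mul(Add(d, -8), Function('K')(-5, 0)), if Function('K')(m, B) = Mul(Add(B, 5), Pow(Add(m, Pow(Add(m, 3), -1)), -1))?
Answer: Rational(125, 11) ≈ 11.364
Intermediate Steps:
t = Rational(5, 2) (t = Add(4, Mul(Rational(-1, 4), 6)) = Add(4, Rational(-3, 2)) = Rational(5, 2) ≈ 2.5000)
Function('K')(m, B) = Mul(Pow(Add(m, Pow(Add(3, m), -1)), -1), Add(5, B)) (Function('K')(m, B) = Mul(Add(5, B), Pow(Add(m, Pow(Add(3, m), -1)), -1)) = Mul(Pow(Add(m, Pow(Add(3, m), -1)), -1), Add(5, B)))
d = Rational(-9, 2) (d = Add(-2, Mul(-1, Rational(5, 2))) = Add(-2, Rational(-5, 2)) = Rational(-9, 2) ≈ -4.5000)
Mul(Add(d, -8), Function('K')(-5, 0)) = Mul(Add(Rational(-9, 2), -8), Mul(Pow(Add(1, Pow(-5, 2), Mul(3, -5)), -1), Add(15, Mul(3, 0), Mul(5, -5), Mul(0, -5)))) = Mul(Rational(-25, 2), Mul(Pow(Add(1, 25, -15), -1), Add(15, 0, -25, 0))) = Mul(Rational(-25, 2), Mul(Pow(11, -1), -10)) = Mul(Rational(-25, 2), Mul(Rational(1, 11), -10)) = Mul(Rational(-25, 2), Rational(-10, 11)) = Rational(125, 11)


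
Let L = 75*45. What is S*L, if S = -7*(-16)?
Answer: 378000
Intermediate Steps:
S = 112
L = 3375
S*L = 112*3375 = 378000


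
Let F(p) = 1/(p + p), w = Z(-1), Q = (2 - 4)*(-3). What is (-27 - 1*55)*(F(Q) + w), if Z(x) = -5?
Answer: 2419/6 ≈ 403.17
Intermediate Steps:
Q = 6 (Q = -2*(-3) = 6)
w = -5
F(p) = 1/(2*p)
(-27 - 1*55)*(F(Q) + w) = (-27 - 1*55)*((½)/6 - 5) = (-27 - 55)*((½)*(⅙) - 5) = -82*(1/12 - 5) = -82*(-59/12) = 2419/6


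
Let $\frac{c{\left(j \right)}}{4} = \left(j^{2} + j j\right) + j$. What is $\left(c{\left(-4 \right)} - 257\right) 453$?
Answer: $-65685$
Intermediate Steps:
$c{\left(j \right)} = 4 j + 8 j^{2}$ ($c{\left(j \right)} = 4 \left(\left(j^{2} + j j\right) + j\right) = 4 \left(\left(j^{2} + j^{2}\right) + j\right) = 4 \left(2 j^{2} + j\right) = 4 \left(j + 2 j^{2}\right) = 4 j + 8 j^{2}$)
$\left(c{\left(-4 \right)} - 257\right) 453 = \left(4 \left(-4\right) \left(1 + 2 \left(-4\right)\right) - 257\right) 453 = \left(4 \left(-4\right) \left(1 - 8\right) - 257\right) 453 = \left(4 \left(-4\right) \left(-7\right) - 257\right) 453 = \left(112 - 257\right) 453 = \left(-145\right) 453 = -65685$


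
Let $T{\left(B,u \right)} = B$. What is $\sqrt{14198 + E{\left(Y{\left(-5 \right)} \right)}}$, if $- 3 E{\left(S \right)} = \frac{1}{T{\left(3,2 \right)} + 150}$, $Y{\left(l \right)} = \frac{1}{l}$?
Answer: $\frac{\sqrt{332360931}}{153} \approx 119.16$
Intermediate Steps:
$E{\left(S \right)} = - \frac{1}{459}$ ($E{\left(S \right)} = - \frac{1}{3 \left(3 + 150\right)} = - \frac{1}{3 \cdot 153} = \left(- \frac{1}{3}\right) \frac{1}{153} = - \frac{1}{459}$)
$\sqrt{14198 + E{\left(Y{\left(-5 \right)} \right)}} = \sqrt{14198 - \frac{1}{459}} = \sqrt{\frac{6516881}{459}} = \frac{\sqrt{332360931}}{153}$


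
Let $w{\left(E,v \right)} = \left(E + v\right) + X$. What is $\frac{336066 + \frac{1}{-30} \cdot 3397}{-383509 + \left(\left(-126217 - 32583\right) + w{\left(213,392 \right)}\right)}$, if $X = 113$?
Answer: $- \frac{10078583}{16247730} \approx -0.62031$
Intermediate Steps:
$w{\left(E,v \right)} = 113 + E + v$ ($w{\left(E,v \right)} = \left(E + v\right) + 113 = 113 + E + v$)
$\frac{336066 + \frac{1}{-30} \cdot 3397}{-383509 + \left(\left(-126217 - 32583\right) + w{\left(213,392 \right)}\right)} = \frac{336066 + \frac{1}{-30} \cdot 3397}{-383509 + \left(\left(-126217 - 32583\right) + \left(113 + 213 + 392\right)\right)} = \frac{336066 - \frac{3397}{30}}{-383509 + \left(-158800 + 718\right)} = \frac{336066 - \frac{3397}{30}}{-383509 - 158082} = \frac{10078583}{30 \left(-541591\right)} = \frac{10078583}{30} \left(- \frac{1}{541591}\right) = - \frac{10078583}{16247730}$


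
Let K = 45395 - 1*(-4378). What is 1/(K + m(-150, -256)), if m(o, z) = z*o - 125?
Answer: 1/88048 ≈ 1.1357e-5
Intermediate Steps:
K = 49773 (K = 45395 + 4378 = 49773)
m(o, z) = -125 + o*z (m(o, z) = o*z - 125 = -125 + o*z)
1/(K + m(-150, -256)) = 1/(49773 + (-125 - 150*(-256))) = 1/(49773 + (-125 + 38400)) = 1/(49773 + 38275) = 1/88048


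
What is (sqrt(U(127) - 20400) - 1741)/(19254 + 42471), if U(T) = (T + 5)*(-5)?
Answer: -1741/61725 + 6*I*sqrt(65)/20575 ≈ -0.028206 + 0.0023511*I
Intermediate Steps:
U(T) = -25 - 5*T (U(T) = (5 + T)*(-5) = -25 - 5*T)
(sqrt(U(127) - 20400) - 1741)/(19254 + 42471) = (sqrt((-25 - 5*127) - 20400) - 1741)/(19254 + 42471) = (sqrt((-25 - 635) - 20400) - 1741)/61725 = (sqrt(-660 - 20400) - 1741)*(1/61725) = (sqrt(-21060) - 1741)*(1/61725) = (18*I*sqrt(65) - 1741)*(1/61725) = (-1741 + 18*I*sqrt(65))*(1/61725) = -1741/61725 + 6*I*sqrt(65)/20575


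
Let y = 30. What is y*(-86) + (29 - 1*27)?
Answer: -2578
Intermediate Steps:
y*(-86) + (29 - 1*27) = 30*(-86) + (29 - 1*27) = -2580 + (29 - 27) = -2580 + 2 = -2578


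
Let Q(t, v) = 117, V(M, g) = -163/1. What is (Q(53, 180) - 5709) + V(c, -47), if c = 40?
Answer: -5755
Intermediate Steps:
V(M, g) = -163 (V(M, g) = -163*1 = -163)
(Q(53, 180) - 5709) + V(c, -47) = (117 - 5709) - 163 = -5592 - 163 = -5755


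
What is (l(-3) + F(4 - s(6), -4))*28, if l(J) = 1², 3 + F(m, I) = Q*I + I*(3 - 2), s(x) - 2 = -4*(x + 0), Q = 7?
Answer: -952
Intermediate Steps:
s(x) = 2 - 4*x (s(x) = 2 - 4*(x + 0) = 2 - 4*x)
F(m, I) = -3 + 8*I (F(m, I) = -3 + (7*I + I*(3 - 2)) = -3 + (7*I + I*1) = -3 + (7*I + I) = -3 + 8*I)
l(J) = 1
(l(-3) + F(4 - s(6), -4))*28 = (1 + (-3 + 8*(-4)))*28 = (1 + (-3 - 32))*28 = (1 - 35)*28 = -34*28 = -952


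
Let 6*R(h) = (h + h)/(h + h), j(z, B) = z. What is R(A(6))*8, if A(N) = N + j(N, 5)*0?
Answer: 4/3 ≈ 1.3333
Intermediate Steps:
A(N) = N (A(N) = N + N*0 = N + 0 = N)
R(h) = ⅙ (R(h) = ((h + h)/(h + h))/6 = ((2*h)/((2*h)))/6 = ((2*h)*(1/(2*h)))/6 = (⅙)*1 = ⅙)
R(A(6))*8 = (⅙)*8 = 4/3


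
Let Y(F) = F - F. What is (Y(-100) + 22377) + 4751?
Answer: 27128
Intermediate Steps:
Y(F) = 0
(Y(-100) + 22377) + 4751 = (0 + 22377) + 4751 = 22377 + 4751 = 27128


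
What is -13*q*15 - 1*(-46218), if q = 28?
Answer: 40758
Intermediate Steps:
-13*q*15 - 1*(-46218) = -13*28*15 - 1*(-46218) = -364*15 + 46218 = -5460 + 46218 = 40758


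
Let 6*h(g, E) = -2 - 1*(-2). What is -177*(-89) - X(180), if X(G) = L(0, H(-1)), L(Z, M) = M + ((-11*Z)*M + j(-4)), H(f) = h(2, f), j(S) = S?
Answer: 15757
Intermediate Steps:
h(g, E) = 0 (h(g, E) = (-2 - 1*(-2))/6 = (-2 + 2)/6 = (⅙)*0 = 0)
H(f) = 0
L(Z, M) = -4 + M - 11*M*Z (L(Z, M) = M + ((-11*Z)*M - 4) = M + (-11*M*Z - 4) = M + (-4 - 11*M*Z) = -4 + M - 11*M*Z)
X(G) = -4 (X(G) = -4 + 0 - 11*0*0 = -4 + 0 + 0 = -4)
-177*(-89) - X(180) = -177*(-89) - 1*(-4) = 15753 + 4 = 15757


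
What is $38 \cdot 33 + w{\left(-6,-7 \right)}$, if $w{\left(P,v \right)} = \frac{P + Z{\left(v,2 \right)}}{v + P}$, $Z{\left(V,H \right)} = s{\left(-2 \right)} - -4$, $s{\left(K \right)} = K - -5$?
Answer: $\frac{16301}{13} \approx 1253.9$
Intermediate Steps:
$s{\left(K \right)} = 5 + K$ ($s{\left(K \right)} = K + 5 = 5 + K$)
$Z{\left(V,H \right)} = 7$ ($Z{\left(V,H \right)} = \left(5 - 2\right) - -4 = 3 + 4 = 7$)
$w{\left(P,v \right)} = \frac{7 + P}{P + v}$ ($w{\left(P,v \right)} = \frac{P + 7}{v + P} = \frac{7 + P}{P + v}$)
$38 \cdot 33 + w{\left(-6,-7 \right)} = 38 \cdot 33 + \frac{7 - 6}{-6 - 7} = 1254 + \frac{1}{-13} \cdot 1 = 1254 - \frac{1}{13} = \frac{16301}{13}$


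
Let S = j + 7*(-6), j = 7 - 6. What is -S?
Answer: 41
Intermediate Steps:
j = 1
S = -41 (S = 1 + 7*(-6) = 1 - 42 = -41)
-S = -1*(-41) = 41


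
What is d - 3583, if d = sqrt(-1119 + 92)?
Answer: -3583 + I*sqrt(1027) ≈ -3583.0 + 32.047*I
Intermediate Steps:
d = I*sqrt(1027) (d = sqrt(-1027) = I*sqrt(1027) ≈ 32.047*I)
d - 3583 = I*sqrt(1027) - 3583 = -3583 + I*sqrt(1027)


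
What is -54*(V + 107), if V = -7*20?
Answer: 1782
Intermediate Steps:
V = -140
-54*(V + 107) = -54*(-140 + 107) = -54*(-33) = 1782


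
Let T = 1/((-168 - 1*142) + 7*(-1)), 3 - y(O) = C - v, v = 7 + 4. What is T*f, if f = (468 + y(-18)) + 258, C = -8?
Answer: -748/317 ≈ -2.3596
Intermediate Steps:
v = 11
y(O) = 22 (y(O) = 3 - (-8 - 1*11) = 3 - (-8 - 11) = 3 - 1*(-19) = 3 + 19 = 22)
f = 748 (f = (468 + 22) + 258 = 490 + 258 = 748)
T = -1/317 (T = 1/((-168 - 142) - 7) = 1/(-310 - 7) = 1/(-317) = -1/317 ≈ -0.0031546)
T*f = -1/317*748 = -748/317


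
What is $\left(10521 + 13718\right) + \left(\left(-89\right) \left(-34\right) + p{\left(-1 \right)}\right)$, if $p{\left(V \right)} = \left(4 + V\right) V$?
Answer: $27262$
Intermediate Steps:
$p{\left(V \right)} = V \left(4 + V\right)$
$\left(10521 + 13718\right) + \left(\left(-89\right) \left(-34\right) + p{\left(-1 \right)}\right) = \left(10521 + 13718\right) - -3023 = 24239 + \left(3026 - 3\right) = 24239 + 3023 = 27262$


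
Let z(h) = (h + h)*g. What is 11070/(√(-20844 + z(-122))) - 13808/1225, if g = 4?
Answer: -13808/1225 - 1107*I*√5455/1091 ≈ -11.272 - 74.941*I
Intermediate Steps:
z(h) = 8*h (z(h) = (h + h)*4 = (2*h)*4 = 8*h)
11070/(√(-20844 + z(-122))) - 13808/1225 = 11070/(√(-20844 + 8*(-122))) - 13808/1225 = 11070/(√(-20844 - 976)) - 13808*1/1225 = 11070/(√(-21820)) - 13808/1225 = 11070/((2*I*√5455)) - 13808/1225 = 11070*(-I*√5455/10910) - 13808/1225 = -1107*I*√5455/1091 - 13808/1225 = -13808/1225 - 1107*I*√5455/1091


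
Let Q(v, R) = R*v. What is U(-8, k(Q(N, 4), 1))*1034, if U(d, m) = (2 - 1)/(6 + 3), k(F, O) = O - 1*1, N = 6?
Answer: 1034/9 ≈ 114.89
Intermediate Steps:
k(F, O) = -1 + O (k(F, O) = O - 1 = -1 + O)
U(d, m) = ⅑ (U(d, m) = 1/9 = 1*(⅑) = ⅑)
U(-8, k(Q(N, 4), 1))*1034 = (⅑)*1034 = 1034/9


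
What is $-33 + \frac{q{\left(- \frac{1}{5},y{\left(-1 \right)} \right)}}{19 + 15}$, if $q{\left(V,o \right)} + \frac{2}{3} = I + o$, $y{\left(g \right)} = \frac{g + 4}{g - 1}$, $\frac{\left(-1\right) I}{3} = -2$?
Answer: $- \frac{6709}{204} \approx -32.887$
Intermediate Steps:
$I = 6$ ($I = \left(-3\right) \left(-2\right) = 6$)
$y{\left(g \right)} = \frac{4 + g}{-1 + g}$
$q{\left(V,o \right)} = \frac{16}{3} + o$ ($q{\left(V,o \right)} = - \frac{2}{3} + \left(6 + o\right) = \frac{16}{3} + o$)
$-33 + \frac{q{\left(- \frac{1}{5},y{\left(-1 \right)} \right)}}{19 + 15} = -33 + \frac{\frac{16}{3} + \frac{4 - 1}{-1 - 1}}{19 + 15} = -33 + \frac{\frac{16}{3} + \frac{1}{-2} \cdot 3}{34} = -33 + \left(\frac{16}{3} - \frac{3}{2}\right) \frac{1}{34} = -33 + \frac{23}{6} \cdot \frac{1}{34} = -33 + \frac{23}{204} = - \frac{6709}{204}$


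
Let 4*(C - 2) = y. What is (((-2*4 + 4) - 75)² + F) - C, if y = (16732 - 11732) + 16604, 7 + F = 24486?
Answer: 25317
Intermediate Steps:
F = 24479 (F = -7 + 24486 = 24479)
y = 21604 (y = 5000 + 16604 = 21604)
C = 5403 (C = 2 + (¼)*21604 = 2 + 5401 = 5403)
(((-2*4 + 4) - 75)² + F) - C = (((-2*4 + 4) - 75)² + 24479) - 1*5403 = (((-8 + 4) - 75)² + 24479) - 5403 = ((-4 - 75)² + 24479) - 5403 = ((-79)² + 24479) - 5403 = (6241 + 24479) - 5403 = 30720 - 5403 = 25317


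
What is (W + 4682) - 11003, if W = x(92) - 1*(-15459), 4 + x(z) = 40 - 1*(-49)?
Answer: 9223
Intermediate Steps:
x(z) = 85 (x(z) = -4 + (40 - 1*(-49)) = -4 + (40 + 49) = -4 + 89 = 85)
W = 15544 (W = 85 - 1*(-15459) = 85 + 15459 = 15544)
(W + 4682) - 11003 = (15544 + 4682) - 11003 = 20226 - 11003 = 9223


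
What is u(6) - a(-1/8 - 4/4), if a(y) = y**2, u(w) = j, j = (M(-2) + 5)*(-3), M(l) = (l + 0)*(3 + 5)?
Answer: 2031/64 ≈ 31.734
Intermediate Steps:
M(l) = 8*l (M(l) = l*8 = 8*l)
j = 33 (j = (8*(-2) + 5)*(-3) = (-16 + 5)*(-3) = -11*(-3) = 33)
u(w) = 33
u(6) - a(-1/8 - 4/4) = 33 - (-1/8 - 4/4)**2 = 33 - (-1*1/8 - 4*1/4)**2 = 33 - (-1/8 - 1)**2 = 33 - (-9/8)**2 = 33 - 1*81/64 = 33 - 81/64 = 2031/64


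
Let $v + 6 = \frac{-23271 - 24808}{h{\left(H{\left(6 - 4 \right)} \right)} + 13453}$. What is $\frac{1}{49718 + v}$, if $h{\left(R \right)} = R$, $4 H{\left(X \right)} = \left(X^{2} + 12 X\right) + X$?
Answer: $\frac{26921}{1338200594} \approx 2.0117 \cdot 10^{-5}$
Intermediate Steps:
$H{\left(X \right)} = \frac{X^{2}}{4} + \frac{13 X}{4}$ ($H{\left(X \right)} = \frac{\left(X^{2} + 12 X\right) + X}{4} = \frac{X^{2} + 13 X}{4} = \frac{X^{2}}{4} + \frac{13 X}{4}$)
$v = - \frac{257684}{26921}$ ($v = -6 + \frac{-23271 - 24808}{\frac{\left(6 - 4\right) \left(13 + \left(6 - 4\right)\right)}{4} + 13453} = -6 - \frac{48079}{\frac{1}{4} \cdot 2 \left(13 + 2\right) + 13453} = -6 - \frac{48079}{\frac{1}{4} \cdot 2 \cdot 15 + 13453} = -6 - \frac{48079}{\frac{15}{2} + 13453} = -6 - \frac{48079}{\frac{26921}{2}} = -6 - \frac{96158}{26921} = - \frac{257684}{26921} \approx -9.5719$)
$\frac{1}{49718 + v} = \frac{1}{49718 - \frac{257684}{26921}} = \frac{1}{\frac{1338200594}{26921}} = \frac{26921}{1338200594}$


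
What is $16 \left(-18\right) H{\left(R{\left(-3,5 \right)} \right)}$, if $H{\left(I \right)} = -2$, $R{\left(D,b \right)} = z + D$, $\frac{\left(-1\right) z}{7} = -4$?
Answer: $576$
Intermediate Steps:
$z = 28$ ($z = \left(-7\right) \left(-4\right) = 28$)
$R{\left(D,b \right)} = 28 + D$
$16 \left(-18\right) H{\left(R{\left(-3,5 \right)} \right)} = 16 \left(-18\right) \left(-2\right) = \left(-288\right) \left(-2\right) = 576$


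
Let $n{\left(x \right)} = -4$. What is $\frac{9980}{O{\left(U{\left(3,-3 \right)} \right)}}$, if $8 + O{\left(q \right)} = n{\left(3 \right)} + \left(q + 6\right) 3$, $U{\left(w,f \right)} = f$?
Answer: $- \frac{9980}{3} \approx -3326.7$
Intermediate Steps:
$O{\left(q \right)} = 6 + 3 q$ ($O{\left(q \right)} = -8 + \left(-4 + \left(q + 6\right) 3\right) = -8 + \left(-4 + \left(6 + q\right) 3\right) = -8 + \left(-4 + \left(18 + 3 q\right)\right) = -8 + \left(14 + 3 q\right) = 6 + 3 q$)
$\frac{9980}{O{\left(U{\left(3,-3 \right)} \right)}} = \frac{9980}{6 + 3 \left(-3\right)} = \frac{9980}{6 - 9} = \frac{9980}{-3} = 9980 \left(- \frac{1}{3}\right) = - \frac{9980}{3}$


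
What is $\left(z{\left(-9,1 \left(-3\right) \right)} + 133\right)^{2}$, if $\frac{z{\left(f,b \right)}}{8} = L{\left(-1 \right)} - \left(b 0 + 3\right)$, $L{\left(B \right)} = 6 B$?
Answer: $3721$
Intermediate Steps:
$z{\left(f,b \right)} = -72$ ($z{\left(f,b \right)} = 8 \left(6 \left(-1\right) - \left(b 0 + 3\right)\right) = 8 \left(-6 - \left(0 + 3\right)\right) = 8 \left(-6 - 3\right) = 8 \left(-9\right) = -72$)
$\left(z{\left(-9,1 \left(-3\right) \right)} + 133\right)^{2} = \left(-72 + 133\right)^{2} = 61^{2} = 3721$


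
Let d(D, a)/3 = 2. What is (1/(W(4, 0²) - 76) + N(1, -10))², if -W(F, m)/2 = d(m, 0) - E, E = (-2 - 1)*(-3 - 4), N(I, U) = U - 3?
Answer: 358801/2116 ≈ 169.57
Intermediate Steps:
N(I, U) = -3 + U
d(D, a) = 6 (d(D, a) = 3*2 = 6)
E = 21 (E = -3*(-7) = 21)
W(F, m) = 30 (W(F, m) = -2*(6 - 1*21) = -2*(6 - 21) = -2*(-15) = 30)
(1/(W(4, 0²) - 76) + N(1, -10))² = (1/(30 - 76) + (-3 - 10))² = (1/(-46) - 13)² = (-1/46 - 13)² = (-599/46)² = 358801/2116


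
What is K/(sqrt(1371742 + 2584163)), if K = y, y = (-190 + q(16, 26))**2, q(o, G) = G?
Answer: 26896*sqrt(439545)/1318635 ≈ 13.523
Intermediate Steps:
y = 26896 (y = (-190 + 26)**2 = (-164)**2 = 26896)
K = 26896
K/(sqrt(1371742 + 2584163)) = 26896/(sqrt(1371742 + 2584163)) = 26896/(sqrt(3955905)) = 26896/((3*sqrt(439545))) = 26896*(sqrt(439545)/1318635) = 26896*sqrt(439545)/1318635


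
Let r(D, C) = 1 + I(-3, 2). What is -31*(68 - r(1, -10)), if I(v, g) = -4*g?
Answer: -2325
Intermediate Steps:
r(D, C) = -7 (r(D, C) = 1 - 4*2 = 1 - 8 = -7)
-31*(68 - r(1, -10)) = -31*(68 - 1*(-7)) = -31*(68 + 7) = -31*75 = -2325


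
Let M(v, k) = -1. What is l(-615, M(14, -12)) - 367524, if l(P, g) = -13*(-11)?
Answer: -367381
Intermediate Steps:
l(P, g) = 143
l(-615, M(14, -12)) - 367524 = 143 - 367524 = -367381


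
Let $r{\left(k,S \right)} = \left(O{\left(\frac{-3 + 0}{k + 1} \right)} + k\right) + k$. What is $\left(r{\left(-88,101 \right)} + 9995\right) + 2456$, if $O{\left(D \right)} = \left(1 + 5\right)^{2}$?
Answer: $12311$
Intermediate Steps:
$O{\left(D \right)} = 36$ ($O{\left(D \right)} = 6^{2} = 36$)
$r{\left(k,S \right)} = 36 + 2 k$ ($r{\left(k,S \right)} = \left(36 + k\right) + k = 36 + 2 k$)
$\left(r{\left(-88,101 \right)} + 9995\right) + 2456 = \left(\left(36 + 2 \left(-88\right)\right) + 9995\right) + 2456 = \left(\left(36 - 176\right) + 9995\right) + 2456 = \left(-140 + 9995\right) + 2456 = 9855 + 2456 = 12311$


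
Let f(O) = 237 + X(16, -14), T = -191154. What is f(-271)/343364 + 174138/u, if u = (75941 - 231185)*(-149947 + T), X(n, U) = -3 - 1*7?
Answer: 1006693692285/1515204775294868 ≈ 0.00066439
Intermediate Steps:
X(n, U) = -10 (X(n, U) = -3 - 7 = -10)
u = 52953883644 (u = (75941 - 231185)*(-149947 - 191154) = -155244*(-341101) = 52953883644)
f(O) = 227 (f(O) = 237 - 10 = 227)
f(-271)/343364 + 174138/u = 227/343364 + 174138/52953883644 = 227*(1/343364) + 174138*(1/52953883644) = 227/343364 + 29023/8825647274 = 1006693692285/1515204775294868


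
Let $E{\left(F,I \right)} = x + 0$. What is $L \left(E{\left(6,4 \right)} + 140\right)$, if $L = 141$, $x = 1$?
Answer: $19881$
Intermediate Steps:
$E{\left(F,I \right)} = 1$ ($E{\left(F,I \right)} = 1 + 0 = 1$)
$L \left(E{\left(6,4 \right)} + 140\right) = 141 \left(1 + 140\right) = 141 \cdot 141 = 19881$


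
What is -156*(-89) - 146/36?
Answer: 249839/18 ≈ 13880.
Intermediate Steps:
-156*(-89) - 146/36 = 13884 - 146*1/36 = 13884 - 73/18 = 249839/18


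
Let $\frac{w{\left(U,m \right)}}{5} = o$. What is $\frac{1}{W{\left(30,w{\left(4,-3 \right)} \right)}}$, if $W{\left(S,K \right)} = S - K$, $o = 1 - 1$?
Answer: $\frac{1}{30} \approx 0.033333$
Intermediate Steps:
$o = 0$ ($o = 1 - 1 = 0$)
$w{\left(U,m \right)} = 0$ ($w{\left(U,m \right)} = 5 \cdot 0 = 0$)
$\frac{1}{W{\left(30,w{\left(4,-3 \right)} \right)}} = \frac{1}{30 - 0} = \frac{1}{30 + 0} = \frac{1}{30}$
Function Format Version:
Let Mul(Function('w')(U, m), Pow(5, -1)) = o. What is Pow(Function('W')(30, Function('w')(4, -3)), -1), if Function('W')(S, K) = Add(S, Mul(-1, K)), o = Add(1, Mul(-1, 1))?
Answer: Rational(1, 30) ≈ 0.033333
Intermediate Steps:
o = 0 (o = Add(1, -1) = 0)
Function('w')(U, m) = 0 (Function('w')(U, m) = Mul(5, 0) = 0)
Pow(Function('W')(30, Function('w')(4, -3)), -1) = Pow(Add(30, Mul(-1, 0)), -1) = Pow(Add(30, 0), -1) = Pow(30, -1) = Rational(1, 30)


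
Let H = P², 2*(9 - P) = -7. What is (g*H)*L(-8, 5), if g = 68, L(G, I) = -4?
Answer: -42500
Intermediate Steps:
P = 25/2 (P = 9 - ½*(-7) = 9 + 7/2 = 25/2 ≈ 12.500)
H = 625/4 (H = (25/2)² = 625/4 ≈ 156.25)
(g*H)*L(-8, 5) = (68*(625/4))*(-4) = 10625*(-4) = -42500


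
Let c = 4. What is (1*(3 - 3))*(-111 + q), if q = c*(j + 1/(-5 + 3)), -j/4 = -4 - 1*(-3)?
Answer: 0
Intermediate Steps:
j = 4 (j = -4*(-4 - 1*(-3)) = -4*(-4 + 3) = -4*(-1) = 4)
q = 14 (q = 4*(4 + 1/(-5 + 3)) = 4*(4 + 1/(-2)) = 4*(4 - 1/2) = 4*(7/2) = 14)
(1*(3 - 3))*(-111 + q) = (1*(3 - 3))*(-111 + 14) = (1*0)*(-97) = 0*(-97) = 0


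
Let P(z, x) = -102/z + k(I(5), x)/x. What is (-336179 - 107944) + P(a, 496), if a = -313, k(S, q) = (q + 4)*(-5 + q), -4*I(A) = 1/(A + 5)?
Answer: -17218078853/38812 ≈ -4.4363e+5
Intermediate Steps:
I(A) = -1/(4*(5 + A)) (I(A) = -1/(4*(A + 5)) = -1/(4*(5 + A)))
k(S, q) = (-5 + q)*(4 + q) (k(S, q) = (4 + q)*(-5 + q) = (-5 + q)*(4 + q))
P(z, x) = -102/z + (-20 + x² - x)/x
(-336179 - 107944) + P(a, 496) = (-336179 - 107944) + (-1 + 496 - 102/(-313) - 20/496) = -444123 + (-1 + 496 - 102*(-1/313) - 20*1/496) = -444123 + (-1 + 496 + 102/313 - 5/124) = -444123 + 19223023/38812 = -17218078853/38812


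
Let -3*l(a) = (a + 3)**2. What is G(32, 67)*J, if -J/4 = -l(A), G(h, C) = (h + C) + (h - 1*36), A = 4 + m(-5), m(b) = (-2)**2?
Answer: -45980/3 ≈ -15327.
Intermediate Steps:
m(b) = 4
A = 8 (A = 4 + 4 = 8)
l(a) = -(3 + a)**2/3 (l(a) = -(a + 3)**2/3 = -(3 + a)**2/3)
G(h, C) = -36 + C + 2*h (G(h, C) = (C + h) + (h - 36) = (C + h) + (-36 + h) = -36 + C + 2*h)
J = -484/3 (J = -(-4)*(-(3 + 8)**2/3) = -(-4)*(-1/3*11**2) = -(-4)*(-1/3*121) = -(-4)*(-121)/3 = -4*121/3 = -484/3 ≈ -161.33)
G(32, 67)*J = (-36 + 67 + 2*32)*(-484/3) = (-36 + 67 + 64)*(-484/3) = 95*(-484/3) = -45980/3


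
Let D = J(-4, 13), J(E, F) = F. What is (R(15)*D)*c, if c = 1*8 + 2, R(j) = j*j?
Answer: 29250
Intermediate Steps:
D = 13
R(j) = j²
c = 10 (c = 8 + 2 = 10)
(R(15)*D)*c = (15²*13)*10 = (225*13)*10 = 2925*10 = 29250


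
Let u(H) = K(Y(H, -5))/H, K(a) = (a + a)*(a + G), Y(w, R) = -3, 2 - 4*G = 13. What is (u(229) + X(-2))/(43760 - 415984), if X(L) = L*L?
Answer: -1901/170478592 ≈ -1.1151e-5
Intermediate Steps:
G = -11/4 (G = 1/2 - 1/4*13 = 1/2 - 13/4 = -11/4 ≈ -2.7500)
X(L) = L**2
K(a) = 2*a*(-11/4 + a) (K(a) = (a + a)*(a - 11/4) = (2*a)*(-11/4 + a) = 2*a*(-11/4 + a))
u(H) = 69/(2*H) (u(H) = ((1/2)*(-3)*(-11 + 4*(-3)))/H = ((1/2)*(-3)*(-11 - 12))/H = ((1/2)*(-3)*(-23))/H = 69/(2*H))
(u(229) + X(-2))/(43760 - 415984) = ((69/2)/229 + (-2)**2)/(43760 - 415984) = ((69/2)*(1/229) + 4)/(-372224) = (69/458 + 4)*(-1/372224) = (1901/458)*(-1/372224) = -1901/170478592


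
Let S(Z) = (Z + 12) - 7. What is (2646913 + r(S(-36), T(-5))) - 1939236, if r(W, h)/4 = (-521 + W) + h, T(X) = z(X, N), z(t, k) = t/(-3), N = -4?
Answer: 2116427/3 ≈ 7.0548e+5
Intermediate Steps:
S(Z) = 5 + Z (S(Z) = (12 + Z) - 7 = 5 + Z)
z(t, k) = -t/3 (z(t, k) = t*(-⅓) = -t/3)
T(X) = -X/3
r(W, h) = -2084 + 4*W + 4*h (r(W, h) = 4*((-521 + W) + h) = 4*(-521 + W + h) = -2084 + 4*W + 4*h)
(2646913 + r(S(-36), T(-5))) - 1939236 = (2646913 + (-2084 + 4*(5 - 36) + 4*(-⅓*(-5)))) - 1939236 = (2646913 + (-2084 + 4*(-31) + 4*(5/3))) - 1939236 = (2646913 + (-2084 - 124 + 20/3)) - 1939236 = (2646913 - 6604/3) - 1939236 = 7934135/3 - 1939236 = 2116427/3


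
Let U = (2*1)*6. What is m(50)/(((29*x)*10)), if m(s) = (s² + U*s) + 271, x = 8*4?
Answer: 3371/9280 ≈ 0.36325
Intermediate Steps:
x = 32
U = 12 (U = 2*6 = 12)
m(s) = 271 + s² + 12*s (m(s) = (s² + 12*s) + 271 = 271 + s² + 12*s)
m(50)/(((29*x)*10)) = (271 + 50² + 12*50)/(((29*32)*10)) = (271 + 2500 + 600)/((928*10)) = 3371/9280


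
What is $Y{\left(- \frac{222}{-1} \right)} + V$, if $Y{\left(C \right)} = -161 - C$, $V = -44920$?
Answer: $-45303$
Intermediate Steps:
$Y{\left(- \frac{222}{-1} \right)} + V = \left(-161 - - \frac{222}{-1}\right) - 44920 = \left(-161 - \left(-222\right) \left(-1\right)\right) - 44920 = \left(-161 - 222\right) - 44920 = -383 - 44920 = -45303$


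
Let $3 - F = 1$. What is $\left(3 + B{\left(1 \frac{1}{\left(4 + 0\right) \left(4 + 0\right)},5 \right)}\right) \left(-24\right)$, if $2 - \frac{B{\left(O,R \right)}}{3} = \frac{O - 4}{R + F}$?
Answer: $- \frac{513}{2} \approx -256.5$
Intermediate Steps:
$F = 2$ ($F = 3 - 1 = 2$)
$B{\left(O,R \right)} = 6 - \frac{3 \left(-4 + O\right)}{2 + R}$ ($B{\left(O,R \right)} = 6 - 3 \frac{O - 4}{R + 2} = 6 - 3 \frac{-4 + O}{2 + R} = 6 - \frac{3 \left(-4 + O\right)}{2 + R}$)
$\left(3 + B{\left(1 \frac{1}{\left(4 + 0\right) \left(4 + 0\right)},5 \right)}\right) \left(-24\right) = \left(3 + \frac{3 \left(8 - 1 \frac{1}{\left(4 + 0\right) \left(4 + 0\right)} + 2 \cdot 5\right)}{2 + 5}\right) \left(-24\right) = \left(3 + \frac{3 \left(8 - 1 \frac{1}{4 \cdot 4} + 10\right)}{7}\right) \left(-24\right) = \left(3 + 3 \cdot \frac{1}{7} \left(8 - 1 \cdot \frac{1}{16} + 10\right)\right) \left(-24\right) = \left(3 + 3 \cdot \frac{1}{7} \left(8 - \frac{1}{16} + 10\right)\right) \left(-24\right) = \left(3 + 3 \cdot \frac{1}{7} \cdot \frac{287}{16}\right) \left(-24\right) = \left(3 + \frac{123}{16}\right) \left(-24\right) = \frac{171}{16} \left(-24\right) = - \frac{513}{2}$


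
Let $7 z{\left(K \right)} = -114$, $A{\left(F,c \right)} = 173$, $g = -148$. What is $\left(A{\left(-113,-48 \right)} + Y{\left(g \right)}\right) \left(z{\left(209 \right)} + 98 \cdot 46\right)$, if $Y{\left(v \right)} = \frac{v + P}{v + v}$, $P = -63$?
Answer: $\frac{808358099}{1036} \approx 7.8027 \cdot 10^{5}$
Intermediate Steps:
$z{\left(K \right)} = - \frac{114}{7}$ ($z{\left(K \right)} = \frac{1}{7} \left(-114\right) = - \frac{114}{7}$)
$Y{\left(v \right)} = \frac{-63 + v}{2 v}$ ($Y{\left(v \right)} = \frac{v - 63}{v + v} = \frac{-63 + v}{2 v}$)
$\left(A{\left(-113,-48 \right)} + Y{\left(g \right)}\right) \left(z{\left(209 \right)} + 98 \cdot 46\right) = \left(173 + \frac{-63 - 148}{2 \left(-148\right)}\right) \left(- \frac{114}{7} + 98 \cdot 46\right) = \left(173 + \frac{1}{2} \left(- \frac{1}{148}\right) \left(-211\right)\right) \left(- \frac{114}{7} + 4508\right) = \left(173 + \frac{211}{296}\right) \frac{31442}{7} = \frac{51419}{296} \cdot \frac{31442}{7} = \frac{808358099}{1036}$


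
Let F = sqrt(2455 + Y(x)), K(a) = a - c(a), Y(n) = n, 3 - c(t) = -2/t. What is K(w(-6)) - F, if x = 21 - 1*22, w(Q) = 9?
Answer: 52/9 - sqrt(2454) ≈ -43.760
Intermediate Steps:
x = -1 (x = 21 - 22 = -1)
c(t) = 3 + 2/t (c(t) = 3 - (-2)/t = 3 + 2/t)
K(a) = -3 + a - 2/a (K(a) = a - (3 + 2/a) = a + (-3 - 2/a) = -3 + a - 2/a)
F = sqrt(2454) (F = sqrt(2455 - 1) = sqrt(2454) ≈ 49.538)
K(w(-6)) - F = (-3 + 9 - 2/9) - sqrt(2454) = 52/9 - sqrt(2454)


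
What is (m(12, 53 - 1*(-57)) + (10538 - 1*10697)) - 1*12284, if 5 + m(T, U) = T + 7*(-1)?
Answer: -12443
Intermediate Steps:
m(T, U) = -12 + T (m(T, U) = -5 + (T + 7*(-1)) = -5 + (T - 7) = -5 + (-7 + T) = -12 + T)
(m(12, 53 - 1*(-57)) + (10538 - 1*10697)) - 1*12284 = ((-12 + 12) + (10538 - 1*10697)) - 1*12284 = (0 + (10538 - 10697)) - 12284 = (0 - 159) - 12284 = -159 - 12284 = -12443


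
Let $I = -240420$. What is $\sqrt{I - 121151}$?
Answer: $7 i \sqrt{7379} \approx 601.31 i$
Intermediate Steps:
$\sqrt{I - 121151} = \sqrt{-240420 - 121151} = \sqrt{-361571} = 7 i \sqrt{7379}$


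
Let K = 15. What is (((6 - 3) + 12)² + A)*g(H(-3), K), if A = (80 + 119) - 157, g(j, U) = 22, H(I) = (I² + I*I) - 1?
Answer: 5874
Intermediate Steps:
H(I) = -1 + 2*I² (H(I) = (I² + I²) - 1 = 2*I² - 1 = -1 + 2*I²)
A = 42 (A = 199 - 157 = 42)
(((6 - 3) + 12)² + A)*g(H(-3), K) = (((6 - 3) + 12)² + 42)*22 = ((3 + 12)² + 42)*22 = (15² + 42)*22 = (225 + 42)*22 = 267*22 = 5874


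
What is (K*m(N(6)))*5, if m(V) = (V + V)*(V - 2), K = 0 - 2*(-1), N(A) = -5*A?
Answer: 19200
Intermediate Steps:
K = 2 (K = 0 + 2 = 2)
m(V) = 2*V*(-2 + V) (m(V) = (2*V)*(-2 + V) = 2*V*(-2 + V))
(K*m(N(6)))*5 = (2*(2*(-5*6)*(-2 - 5*6)))*5 = (2*(2*(-30)*(-2 - 30)))*5 = (2*(2*(-30)*(-32)))*5 = (2*1920)*5 = 3840*5 = 19200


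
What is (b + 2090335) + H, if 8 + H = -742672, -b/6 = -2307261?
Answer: 15191221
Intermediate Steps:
b = 13843566 (b = -6*(-2307261) = 13843566)
H = -742680 (H = -8 - 742672 = -742680)
(b + 2090335) + H = (13843566 + 2090335) - 742680 = 15933901 - 742680 = 15191221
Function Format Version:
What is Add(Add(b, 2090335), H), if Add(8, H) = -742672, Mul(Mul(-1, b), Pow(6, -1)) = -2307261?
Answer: 15191221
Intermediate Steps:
b = 13843566 (b = Mul(-6, -2307261) = 13843566)
H = -742680 (H = Add(-8, -742672) = -742680)
Add(Add(b, 2090335), H) = Add(Add(13843566, 2090335), -742680) = Add(15933901, -742680) = 15191221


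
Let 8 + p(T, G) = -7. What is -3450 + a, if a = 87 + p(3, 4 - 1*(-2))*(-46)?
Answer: -2673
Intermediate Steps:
p(T, G) = -15 (p(T, G) = -8 - 7 = -15)
a = 777 (a = 87 - 15*(-46) = 87 + 690 = 777)
-3450 + a = -3450 + 777 = -2673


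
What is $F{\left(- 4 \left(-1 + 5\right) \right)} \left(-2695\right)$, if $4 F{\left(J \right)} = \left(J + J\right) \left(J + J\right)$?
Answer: $-689920$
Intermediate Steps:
$F{\left(J \right)} = J^{2}$ ($F{\left(J \right)} = \frac{\left(J + J\right) \left(J + J\right)}{4} = \frac{2 J 2 J}{4} = \frac{4 J^{2}}{4} = J^{2}$)
$F{\left(- 4 \left(-1 + 5\right) \right)} \left(-2695\right) = \left(- 4 \left(-1 + 5\right)\right)^{2} \left(-2695\right) = \left(\left(-4\right) 4\right)^{2} \left(-2695\right) = \left(-16\right)^{2} \left(-2695\right) = 256 \left(-2695\right) = -689920$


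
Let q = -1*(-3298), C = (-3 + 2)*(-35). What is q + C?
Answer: 3333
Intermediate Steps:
C = 35 (C = -1*(-35) = 35)
q = 3298
q + C = 3298 + 35 = 3333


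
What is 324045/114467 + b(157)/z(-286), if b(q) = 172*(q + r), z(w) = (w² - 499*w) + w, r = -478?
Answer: 16584678519/6416562152 ≈ 2.5847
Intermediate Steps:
z(w) = w² - 498*w
b(q) = -82216 + 172*q (b(q) = 172*(q - 478) = 172*(-478 + q) = -82216 + 172*q)
324045/114467 + b(157)/z(-286) = 324045/114467 + (-82216 + 172*157)/((-286*(-498 - 286))) = 324045*(1/114467) + (-82216 + 27004)/((-286*(-784))) = 324045/114467 - 55212/224224 = 324045/114467 - 55212*1/224224 = 324045/114467 - 13803/56056 = 16584678519/6416562152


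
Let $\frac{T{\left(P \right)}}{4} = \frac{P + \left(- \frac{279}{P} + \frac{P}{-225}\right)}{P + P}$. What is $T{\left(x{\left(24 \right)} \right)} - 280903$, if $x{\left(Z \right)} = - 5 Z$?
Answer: $- \frac{2022487543}{7200} \approx -2.809 \cdot 10^{5}$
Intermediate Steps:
$T{\left(P \right)} = \frac{2 \left(- \frac{279}{P} + \frac{224 P}{225}\right)}{P}$ ($T{\left(P \right)} = 4 \frac{P + \left(- \frac{279}{P} + \frac{P}{-225}\right)}{P + P} = 4 \frac{P + \left(- \frac{279}{P} + P \left(- \frac{1}{225}\right)\right)}{2 P} = 4 \left(P - \left(\frac{279}{P} + \frac{P}{225}\right)\right) \frac{1}{2 P} = 4 \left(- \frac{279}{P} + \frac{224 P}{225}\right) \frac{1}{2 P} = 4 \frac{- \frac{279}{P} + \frac{224 P}{225}}{2 P} = \frac{2 \left(- \frac{279}{P} + \frac{224 P}{225}\right)}{P}$)
$T{\left(x{\left(24 \right)} \right)} - 280903 = \left(\frac{448}{225} - \frac{558}{14400}\right) - 280903 = \left(\frac{448}{225} - \frac{31}{800}\right) - 280903 = \frac{14057}{7200} - 280903 = - \frac{2022487543}{7200}$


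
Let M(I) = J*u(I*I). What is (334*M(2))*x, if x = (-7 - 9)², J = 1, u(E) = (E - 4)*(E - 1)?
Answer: 0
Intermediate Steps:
u(E) = (-1 + E)*(-4 + E) (u(E) = (-4 + E)*(-1 + E) = (-1 + E)*(-4 + E))
M(I) = 4 + I⁴ - 5*I² (M(I) = 1*(4 + (I*I)² - 5*I*I) = 1*(4 + (I²)² - 5*I²) = 1*(4 + I⁴ - 5*I²) = 4 + I⁴ - 5*I²)
x = 256 (x = (-16)² = 256)
(334*M(2))*x = (334*(4 + 2⁴ - 5*2²))*256 = (334*(4 + 16 - 5*4))*256 = (334*(4 + 16 - 20))*256 = (334*0)*256 = 0*256 = 0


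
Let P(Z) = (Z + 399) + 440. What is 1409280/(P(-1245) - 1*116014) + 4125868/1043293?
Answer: -49497920324/6073008553 ≈ -8.1505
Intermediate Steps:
P(Z) = 839 + Z (P(Z) = (399 + Z) + 440 = 839 + Z)
1409280/(P(-1245) - 1*116014) + 4125868/1043293 = 1409280/((839 - 1245) - 1*116014) + 4125868/1043293 = 1409280/(-406 - 116014) + 4125868*(1/1043293) = 1409280/(-116420) + 4125868/1043293 = 1409280*(-1/116420) + 4125868/1043293 = -70464/5821 + 4125868/1043293 = -49497920324/6073008553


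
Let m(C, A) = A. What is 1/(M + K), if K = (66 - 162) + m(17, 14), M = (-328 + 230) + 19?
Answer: -1/161 ≈ -0.0062112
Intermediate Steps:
M = -79 (M = -98 + 19 = -79)
K = -82 (K = (66 - 162) + 14 = -96 + 14 = -82)
1/(M + K) = 1/(-79 - 82) = 1/(-161) = -1/161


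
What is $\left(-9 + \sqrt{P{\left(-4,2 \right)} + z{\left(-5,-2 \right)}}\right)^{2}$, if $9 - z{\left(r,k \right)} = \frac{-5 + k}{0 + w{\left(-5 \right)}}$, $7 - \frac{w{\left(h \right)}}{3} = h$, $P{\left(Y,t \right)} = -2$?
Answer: $\frac{\left(54 - \sqrt{259}\right)^{2}}{36} \approx 39.914$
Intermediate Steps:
$w{\left(h \right)} = 21 - 3 h$
$z{\left(r,k \right)} = \frac{329}{36} - \frac{k}{36}$ ($z{\left(r,k \right)} = 9 - \frac{-5 + k}{0 + \left(21 - -15\right)} = 9 - \frac{-5 + k}{0 + \left(21 + 15\right)} = 9 - \frac{-5 + k}{0 + 36} = 9 - \frac{-5 + k}{36} = 9 - \left(-5 + k\right) \frac{1}{36} = 9 - \left(- \frac{5}{36} + \frac{k}{36}\right) = \frac{329}{36} - \frac{k}{36}$)
$\left(-9 + \sqrt{P{\left(-4,2 \right)} + z{\left(-5,-2 \right)}}\right)^{2} = \left(-9 + \sqrt{-2 + \left(\frac{329}{36} - - \frac{1}{18}\right)}\right)^{2} = \left(-9 + \sqrt{-2 + \left(\frac{329}{36} + \frac{1}{18}\right)}\right)^{2} = \left(-9 + \sqrt{-2 + \frac{331}{36}}\right)^{2} = \left(-9 + \sqrt{\frac{259}{36}}\right)^{2} = \left(-9 + \frac{\sqrt{259}}{6}\right)^{2}$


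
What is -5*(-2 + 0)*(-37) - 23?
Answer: -393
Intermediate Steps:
-5*(-2 + 0)*(-37) - 23 = -5*(-2)*(-37) - 23 = 10*(-37) - 23 = -370 - 23 = -393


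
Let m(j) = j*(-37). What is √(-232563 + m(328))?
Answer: I*√244699 ≈ 494.67*I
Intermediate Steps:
m(j) = -37*j
√(-232563 + m(328)) = √(-232563 - 37*328) = √(-232563 - 12136) = √(-244699) = I*√244699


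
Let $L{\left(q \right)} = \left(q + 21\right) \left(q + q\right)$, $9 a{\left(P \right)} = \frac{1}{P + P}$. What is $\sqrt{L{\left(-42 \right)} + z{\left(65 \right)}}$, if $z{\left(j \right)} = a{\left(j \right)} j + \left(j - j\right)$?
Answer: $\frac{\sqrt{63506}}{6} \approx 42.001$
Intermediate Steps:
$a{\left(P \right)} = \frac{1}{18 P}$ ($a{\left(P \right)} = \frac{1}{9 \left(P + P\right)} = \frac{1}{9 \cdot 2 P} = \frac{\frac{1}{2} \frac{1}{P}}{9} = \frac{1}{18 P}$)
$L{\left(q \right)} = 2 q \left(21 + q\right)$ ($L{\left(q \right)} = \left(21 + q\right) 2 q = 2 q \left(21 + q\right)$)
$z{\left(j \right)} = \frac{1}{18}$ ($z{\left(j \right)} = \frac{1}{18 j} j + \left(j - j\right) = \frac{1}{18} + 0 = \frac{1}{18}$)
$\sqrt{L{\left(-42 \right)} + z{\left(65 \right)}} = \sqrt{2 \left(-42\right) \left(21 - 42\right) + \frac{1}{18}} = \sqrt{2 \left(-42\right) \left(-21\right) + \frac{1}{18}} = \sqrt{1764 + \frac{1}{18}} = \sqrt{\frac{31753}{18}} = \frac{\sqrt{63506}}{6}$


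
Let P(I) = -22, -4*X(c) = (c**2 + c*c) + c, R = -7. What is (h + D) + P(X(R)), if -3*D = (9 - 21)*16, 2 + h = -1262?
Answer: -1222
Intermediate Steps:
X(c) = -c**2/2 - c/4 (X(c) = -((c**2 + c*c) + c)/4 = -((c**2 + c**2) + c)/4 = -(2*c**2 + c)/4 = -(c + 2*c**2)/4 = -c**2/2 - c/4)
h = -1264 (h = -2 - 1262 = -1264)
D = 64 (D = -(9 - 21)*16/3 = -(-4)*16 = -1/3*(-192) = 64)
(h + D) + P(X(R)) = (-1264 + 64) - 22 = -1200 - 22 = -1222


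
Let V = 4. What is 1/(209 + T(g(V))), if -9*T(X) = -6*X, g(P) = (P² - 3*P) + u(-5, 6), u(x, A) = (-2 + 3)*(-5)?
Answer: 3/625 ≈ 0.0048000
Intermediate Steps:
u(x, A) = -5 (u(x, A) = 1*(-5) = -5)
g(P) = -5 + P² - 3*P (g(P) = (P² - 3*P) - 5 = -5 + P² - 3*P)
T(X) = 2*X/3 (T(X) = -(-2)*X/3 = 2*X/3)
1/(209 + T(g(V))) = 1/(209 + 2*(-5 + 4² - 3*4)/3) = 1/(209 + 2*(-5 + 16 - 12)/3) = 1/(209 + (⅔)*(-1)) = 1/(209 - ⅔) = 1/(625/3) = 3/625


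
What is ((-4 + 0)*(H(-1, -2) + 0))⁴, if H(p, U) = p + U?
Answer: 20736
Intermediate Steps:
H(p, U) = U + p
((-4 + 0)*(H(-1, -2) + 0))⁴ = ((-4 + 0)*((-2 - 1) + 0))⁴ = (-4*(-3 + 0))⁴ = (-4*(-3))⁴ = 12⁴ = 20736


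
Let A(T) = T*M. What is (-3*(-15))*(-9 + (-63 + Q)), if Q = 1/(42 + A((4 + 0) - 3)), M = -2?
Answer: -25911/8 ≈ -3238.9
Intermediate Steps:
A(T) = -2*T (A(T) = T*(-2) = -2*T)
Q = 1/40 (Q = 1/(42 - 2*((4 + 0) - 3)) = 1/(42 - 2*(4 - 3)) = 1/(42 - 2*1) = 1/(42 - 2) = 1/40 ≈ 0.025000)
(-3*(-15))*(-9 + (-63 + Q)) = (-3*(-15))*(-9 + (-63 + 1/40)) = 45*(-9 - 2519/40) = 45*(-2879/40) = -25911/8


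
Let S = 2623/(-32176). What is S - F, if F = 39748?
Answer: -1278934271/32176 ≈ -39748.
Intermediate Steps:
S = -2623/32176 (S = 2623*(-1/32176) = -2623/32176 ≈ -0.081520)
S - F = -2623/32176 - 1*39748 = -2623/32176 - 39748 = -1278934271/32176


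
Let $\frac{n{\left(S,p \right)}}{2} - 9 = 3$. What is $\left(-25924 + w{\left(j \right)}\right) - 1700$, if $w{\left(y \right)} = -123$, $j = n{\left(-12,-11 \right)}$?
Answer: $-27747$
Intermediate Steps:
$n{\left(S,p \right)} = 24$ ($n{\left(S,p \right)} = 18 + 2 \cdot 3 = 18 + 6 = 24$)
$j = 24$
$\left(-25924 + w{\left(j \right)}\right) - 1700 = \left(-25924 - 123\right) - 1700 = -26047 - 1700 = -27747$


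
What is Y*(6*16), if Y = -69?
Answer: -6624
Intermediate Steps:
Y*(6*16) = -414*16 = -69*96 = -6624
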